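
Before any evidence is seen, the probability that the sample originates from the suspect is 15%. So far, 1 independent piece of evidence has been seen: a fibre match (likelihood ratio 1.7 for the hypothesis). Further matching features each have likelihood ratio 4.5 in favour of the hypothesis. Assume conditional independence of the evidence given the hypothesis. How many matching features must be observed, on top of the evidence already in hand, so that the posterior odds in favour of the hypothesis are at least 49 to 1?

4

Prior odds = 0.15/0.85 = 3/17.
Bayes factor of the evidence already in hand = 1.7.
Odds after that evidence = (3/17) × 1.7 = 0.3.
Target odds = 49.
Need 4.5ⁿ ≥ 49 ÷ 0.3 = 490/3.
4.5³ = 91.125 falls short of 490/3 but 4.5⁴ = 410.0625 reaches it, so n = 4.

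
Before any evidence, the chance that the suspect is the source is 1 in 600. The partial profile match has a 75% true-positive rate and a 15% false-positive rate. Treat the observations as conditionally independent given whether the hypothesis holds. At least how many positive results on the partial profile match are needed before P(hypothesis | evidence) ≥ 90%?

Prior odds: (1/600) ÷ (599/600) = 1/599.
Likelihood ratio of a positive result = 0.75/0.15 = 5.
Target posterior odds = 0.9/0.1 = 9.
Need (1/599) × 5ⁿ ≥ 9, i.e. 5ⁿ ≥ 5391.
5⁵ = 3125 falls short of 5391 but 5⁶ = 15625 reaches it, so n = 6.

6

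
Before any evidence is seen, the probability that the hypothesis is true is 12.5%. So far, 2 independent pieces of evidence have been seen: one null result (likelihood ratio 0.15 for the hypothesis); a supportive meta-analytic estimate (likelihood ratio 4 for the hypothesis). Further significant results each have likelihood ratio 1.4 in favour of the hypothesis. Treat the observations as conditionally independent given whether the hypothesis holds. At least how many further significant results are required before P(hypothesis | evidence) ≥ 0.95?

Prior odds = 0.125/0.875 = 1/7.
Combined Bayes factor of the evidence already in hand = 0.15 × 4 = 0.6.
Odds after that evidence = (1/7) × 0.6 = 3/35.
Target odds = 0.95/0.05 = 19.
Need 1.4ⁿ ≥ 19 ÷ (3/35) = 665/3.
1.4¹⁶ ≈217.795 falls short of 665/3 but 1.4¹⁷ ≈304.913 reaches it, so n = 17.

17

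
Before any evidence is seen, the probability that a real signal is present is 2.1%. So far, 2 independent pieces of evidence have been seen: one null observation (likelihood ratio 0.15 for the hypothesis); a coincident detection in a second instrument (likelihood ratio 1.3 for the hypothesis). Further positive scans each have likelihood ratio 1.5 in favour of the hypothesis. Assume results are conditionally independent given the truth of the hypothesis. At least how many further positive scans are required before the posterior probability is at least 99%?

25

Prior odds = 0.021/0.979 = 21/979.
Combined Bayes factor of the evidence already in hand = 0.15 × 1.3 = 0.195.
Odds after that evidence = (21/979) × 0.195 = 819/195800.
Target odds = 0.99/0.01 = 99.
Need 1.5ⁿ ≥ 99 ÷ (819/195800) = 2153800/91.
1.5²⁴ ≈16834.1 falls short of 2153800/91 but 1.5²⁵ ≈25251.2 reaches it, so n = 25.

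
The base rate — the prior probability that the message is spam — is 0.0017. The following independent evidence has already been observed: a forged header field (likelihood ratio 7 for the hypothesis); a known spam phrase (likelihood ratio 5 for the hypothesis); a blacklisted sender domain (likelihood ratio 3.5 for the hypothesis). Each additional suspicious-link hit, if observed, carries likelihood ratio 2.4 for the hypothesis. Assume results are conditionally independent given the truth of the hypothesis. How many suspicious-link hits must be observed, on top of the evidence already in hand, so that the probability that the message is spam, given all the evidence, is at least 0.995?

Prior odds = 0.0017/0.9983 = 17/9983.
Combined Bayes factor of the evidence already in hand = 7 × 5 × 3.5 = 122.5.
Odds after that evidence = (17/9983) × 122.5 = 4165/19966.
Target odds = 0.995/0.005 = 199.
Need 2.4ⁿ ≥ 199 ÷ (4165/19966) = 3973234/4165.
2.4⁷ = 35831808/78125 falls short of 3973234/4165 but 2.4⁸ = 429981696/390625 reaches it, so n = 8.

8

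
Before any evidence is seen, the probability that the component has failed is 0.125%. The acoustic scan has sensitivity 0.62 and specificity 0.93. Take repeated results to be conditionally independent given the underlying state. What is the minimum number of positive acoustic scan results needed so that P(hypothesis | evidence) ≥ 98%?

5

Prior odds: 0.00125 ÷ 0.99875 = 1/799.
False-positive rate = 1 − 0.93 = 0.07; likelihood ratio of a positive = 0.62/0.07 = 62/7.
Target posterior odds = 0.98/0.02 = 49.
Need (1/799) × (62/7)ⁿ ≥ 49, i.e. (62/7)ⁿ ≥ 39151.
(62/7)⁴ = 14776336/2401 falls short of 39151 but (62/7)⁵ = 916132832/16807 reaches it, so n = 5.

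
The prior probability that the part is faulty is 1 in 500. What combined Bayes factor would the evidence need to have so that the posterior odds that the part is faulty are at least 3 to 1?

1497

Prior odds = 0.002/0.998 = 1/499.
Target odds = 3.
Required Bayes factor = 3 ÷ (1/499) = 1497.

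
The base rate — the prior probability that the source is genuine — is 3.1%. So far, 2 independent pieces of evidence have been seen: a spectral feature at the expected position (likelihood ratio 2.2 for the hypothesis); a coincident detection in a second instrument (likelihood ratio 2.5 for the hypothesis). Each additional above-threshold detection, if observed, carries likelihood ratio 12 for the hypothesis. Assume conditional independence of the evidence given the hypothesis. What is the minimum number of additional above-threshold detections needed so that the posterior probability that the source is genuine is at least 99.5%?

Prior odds = 0.031/0.969 = 31/969.
Combined Bayes factor of the evidence already in hand = 2.2 × 2.5 = 5.5.
Odds after that evidence = (31/969) × 5.5 = 341/1938.
Target odds = 0.995/0.005 = 199.
Need 12ⁿ ≥ 199 ÷ (341/1938) = 385662/341.
12² = 144 falls short of 385662/341 but 12³ = 1728 reaches it, so n = 3.

3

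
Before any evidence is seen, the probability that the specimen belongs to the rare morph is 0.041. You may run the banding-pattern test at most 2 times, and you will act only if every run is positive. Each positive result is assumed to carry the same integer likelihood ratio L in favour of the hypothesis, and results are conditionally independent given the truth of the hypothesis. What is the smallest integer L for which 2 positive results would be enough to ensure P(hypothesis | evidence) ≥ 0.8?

10

Prior odds = 0.041/0.959 = 41/959.
Target odds = 0.8/0.2 = 4.
Need L² ≥ 4 ÷ (41/959) = 3836/41.
9² = 81 < 3836/41 ≤ 100 = 10², so L = 10.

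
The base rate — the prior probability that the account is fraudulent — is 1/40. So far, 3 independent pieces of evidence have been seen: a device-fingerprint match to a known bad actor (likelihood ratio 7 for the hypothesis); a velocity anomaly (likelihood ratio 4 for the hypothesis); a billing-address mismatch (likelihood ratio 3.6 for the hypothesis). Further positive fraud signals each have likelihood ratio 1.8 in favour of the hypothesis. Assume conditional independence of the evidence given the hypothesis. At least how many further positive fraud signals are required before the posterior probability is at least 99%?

7

Prior odds = 0.025/0.975 = 1/39.
Combined Bayes factor of the evidence already in hand = 7 × 4 × 3.6 = 100.8.
Odds after that evidence = (1/39) × 100.8 = 168/65.
Target odds = 0.99/0.01 = 99.
Need 1.8ⁿ ≥ 99 ÷ (168/65) = 2145/56.
1.8⁶ = 531441/15625 falls short of 2145/56 but 1.8⁷ = 4782969/78125 reaches it, so n = 7.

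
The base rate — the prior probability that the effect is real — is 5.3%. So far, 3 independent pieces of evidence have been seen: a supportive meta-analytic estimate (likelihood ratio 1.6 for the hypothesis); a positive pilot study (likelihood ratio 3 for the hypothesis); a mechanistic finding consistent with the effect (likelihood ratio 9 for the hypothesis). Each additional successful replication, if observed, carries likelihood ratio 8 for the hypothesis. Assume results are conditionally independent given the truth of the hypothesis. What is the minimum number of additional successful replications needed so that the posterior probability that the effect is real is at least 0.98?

2

Prior odds = 0.053/0.947 = 53/947.
Combined Bayes factor of the evidence already in hand = 1.6 × 3 × 9 = 43.2.
Odds after that evidence = (53/947) × 43.2 = 11448/4735.
Target odds = 0.98/0.02 = 49.
Need 8ⁿ ≥ 49 ÷ (11448/4735) = 232015/11448.
8¹ = 8 falls short of 232015/11448 but 8² = 64 reaches it, so n = 2.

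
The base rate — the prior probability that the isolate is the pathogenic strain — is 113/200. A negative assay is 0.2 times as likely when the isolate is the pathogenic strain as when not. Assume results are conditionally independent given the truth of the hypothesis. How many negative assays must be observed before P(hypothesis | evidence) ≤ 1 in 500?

Prior odds: 0.565 ÷ 0.435 = 113/87.
Likelihood ratio per negative assay = 0.2.
Target posterior odds = 0.002/0.998 = 1/499.
Require 0.2ⁿ ≤ 1/499 ÷ (113/87) = 87/56387.
0.2⁴ = 0.0016 is still above 87/56387 but 0.2⁵ = 0.00032 is at or below it, so n = 5.

5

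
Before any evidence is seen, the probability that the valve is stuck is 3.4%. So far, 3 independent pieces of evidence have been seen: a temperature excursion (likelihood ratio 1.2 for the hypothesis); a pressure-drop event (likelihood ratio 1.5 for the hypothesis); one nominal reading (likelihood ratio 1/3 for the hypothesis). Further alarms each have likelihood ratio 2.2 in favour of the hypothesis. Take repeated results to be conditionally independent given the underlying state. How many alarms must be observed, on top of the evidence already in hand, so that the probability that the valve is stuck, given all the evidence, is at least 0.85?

8

Prior odds = 0.034/0.966 = 17/483.
Combined Bayes factor of the evidence already in hand = 1.2 × 1.5 × (1/3) = 0.6.
Odds after that evidence = (17/483) × 0.6 = 17/805.
Target odds = 0.85/0.15 = 17/3.
Need 2.2ⁿ ≥ 17/3 ÷ (17/805) = 805/3.
2.2⁷ = 19487171/78125 falls short of 805/3 but 2.2⁸ = 214358881/390625 reaches it, so n = 8.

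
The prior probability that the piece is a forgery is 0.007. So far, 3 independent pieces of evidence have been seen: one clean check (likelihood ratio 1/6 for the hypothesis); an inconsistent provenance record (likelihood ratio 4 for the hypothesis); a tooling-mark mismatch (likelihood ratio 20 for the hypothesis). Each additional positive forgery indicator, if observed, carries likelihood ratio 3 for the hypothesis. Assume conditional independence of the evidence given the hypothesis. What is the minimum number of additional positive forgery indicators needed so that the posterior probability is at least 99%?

Prior odds = 0.007/0.993 = 7/993.
Combined Bayes factor of the evidence already in hand = (1/6) × 4 × 20 = 40/3.
Odds after that evidence = (7/993) × 40/3 = 280/2979.
Target odds = 0.99/0.01 = 99.
Need 3ⁿ ≥ 99 ÷ (280/2979) = 294921/280.
3⁶ = 729 falls short of 294921/280 but 3⁷ = 2187 reaches it, so n = 7.

7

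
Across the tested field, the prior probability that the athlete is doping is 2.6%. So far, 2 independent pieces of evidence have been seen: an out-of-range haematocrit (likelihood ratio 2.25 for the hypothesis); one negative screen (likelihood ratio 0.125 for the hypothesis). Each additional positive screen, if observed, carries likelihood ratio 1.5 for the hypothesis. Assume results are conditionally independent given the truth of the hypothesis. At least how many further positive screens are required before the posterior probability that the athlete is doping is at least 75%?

Prior odds = 0.026/0.974 = 13/487.
Combined Bayes factor of the evidence already in hand = 2.25 × 0.125 = 0.28125.
Odds after that evidence = (13/487) × 0.28125 = 117/15584.
Target odds = 0.75/0.25 = 3.
Need 1.5ⁿ ≥ 3 ÷ (117/15584) = 15584/39.
1.5¹⁴ = 4782969/16384 falls short of 15584/39 but 1.5¹⁵ = 14348907/32768 reaches it, so n = 15.

15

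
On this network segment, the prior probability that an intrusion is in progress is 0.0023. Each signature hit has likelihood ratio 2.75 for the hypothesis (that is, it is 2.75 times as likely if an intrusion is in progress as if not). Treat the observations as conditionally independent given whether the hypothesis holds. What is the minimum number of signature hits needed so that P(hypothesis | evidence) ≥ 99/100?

Prior odds = 0.0023/0.9977 = 23/9977.
Likelihood ratio per signature hit = 2.75.
Target odds: 0.99 ÷ 0.01 = 99.
Require 2.75ⁿ ≥ 99 ÷ (23/9977) = 987723/23.
2.75¹⁰ ≈24735.9 falls short of 987723/23 but 2.75¹¹ ≈68023.6 reaches it, so n = 11.

11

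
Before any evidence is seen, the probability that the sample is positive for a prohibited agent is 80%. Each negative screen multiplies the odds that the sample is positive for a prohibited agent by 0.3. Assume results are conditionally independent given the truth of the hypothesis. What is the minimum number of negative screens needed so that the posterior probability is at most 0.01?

5

Prior odds = 0.8/0.2 = 4.
Likelihood ratio per negative screen = 0.3.
Target odds: 0.01 ÷ 0.99 = 1/99.
Require 0.3ⁿ ≤ 1/99 ÷ 4 = 1/396.
0.3⁴ = 0.0081 is still above 1/396 but 0.3⁵ = 243/100000 is at or below it, so n = 5.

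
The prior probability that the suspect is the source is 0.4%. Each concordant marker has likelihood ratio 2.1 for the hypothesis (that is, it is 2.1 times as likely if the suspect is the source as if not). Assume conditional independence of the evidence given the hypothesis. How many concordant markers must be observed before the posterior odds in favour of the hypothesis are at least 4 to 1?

10

Prior odds = 0.004/0.996 = 1/249.
Likelihood ratio per concordant marker = 2.1.
Target odds = 4.
Need (1/249) × 2.1ⁿ ≥ 4, i.e. 2.1ⁿ ≥ 996.
2.1⁹ ≈794.28 falls short of 996 but 2.1¹⁰ ≈1667.99 reaches it, so n = 10.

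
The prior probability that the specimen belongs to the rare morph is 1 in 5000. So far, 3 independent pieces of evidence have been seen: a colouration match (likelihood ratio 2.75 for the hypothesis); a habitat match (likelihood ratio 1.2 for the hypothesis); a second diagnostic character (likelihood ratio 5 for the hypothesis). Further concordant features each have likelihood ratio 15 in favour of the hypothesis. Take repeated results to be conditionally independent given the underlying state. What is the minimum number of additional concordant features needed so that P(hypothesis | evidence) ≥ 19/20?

4

Prior odds = 0.0002/0.9998 = 1/4999.
Combined Bayes factor of the evidence already in hand = 2.75 × 1.2 × 5 = 16.5.
Odds after that evidence = (1/4999) × 16.5 = 33/9998.
Target odds = 0.95/0.05 = 19.
Need 15ⁿ ≥ 19 ÷ (33/9998) = 189962/33.
15³ = 3375 falls short of 189962/33 but 15⁴ = 50625 reaches it, so n = 4.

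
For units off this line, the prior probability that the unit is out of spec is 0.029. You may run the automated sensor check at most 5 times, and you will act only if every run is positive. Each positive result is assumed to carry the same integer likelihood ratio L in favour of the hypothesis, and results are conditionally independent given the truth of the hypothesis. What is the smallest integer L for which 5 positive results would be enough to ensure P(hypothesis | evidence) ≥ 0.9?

4

Prior odds = 0.029/0.971 = 29/971.
Target odds = 0.9/0.1 = 9.
Need L⁵ ≥ 9 ÷ (29/971) = 8739/29.
3⁵ = 243 < 8739/29 ≤ 1024 = 4⁵, so L = 4.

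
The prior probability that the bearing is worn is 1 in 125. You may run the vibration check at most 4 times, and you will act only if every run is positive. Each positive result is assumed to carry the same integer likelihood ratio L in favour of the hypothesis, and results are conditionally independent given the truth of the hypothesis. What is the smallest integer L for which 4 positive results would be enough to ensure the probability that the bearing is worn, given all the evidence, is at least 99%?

Prior odds = 0.008/0.992 = 1/124.
Target odds = 0.99/0.01 = 99.
Need L⁴ ≥ 99 ÷ (1/124) = 12276.
10⁴ = 10000 < 12276 ≤ 14641 = 11⁴, so L = 11.

11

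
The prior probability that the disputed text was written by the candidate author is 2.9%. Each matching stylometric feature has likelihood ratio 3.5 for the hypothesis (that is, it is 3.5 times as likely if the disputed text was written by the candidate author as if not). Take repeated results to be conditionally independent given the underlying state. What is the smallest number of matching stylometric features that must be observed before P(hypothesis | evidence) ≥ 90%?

5

Prior odds: 0.029 ÷ 0.971 = 29/971.
Likelihood ratio per matching stylometric feature = 3.5.
Target posterior odds = 0.9/0.1 = 9.
Need (29/971) × 3.5ⁿ ≥ 9, i.e. 3.5ⁿ ≥ 8739/29.
3.5⁴ = 150.0625 falls short of 8739/29 but 3.5⁵ = 525.21875 reaches it, so n = 5.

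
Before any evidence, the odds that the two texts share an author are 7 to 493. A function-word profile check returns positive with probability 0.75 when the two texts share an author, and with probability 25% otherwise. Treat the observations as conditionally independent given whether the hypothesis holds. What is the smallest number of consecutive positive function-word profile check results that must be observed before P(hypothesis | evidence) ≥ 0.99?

9

Prior odds = 7/493.
Likelihood ratio of a positive result = 0.75/0.25 = 3.
Target odds: 0.99 ÷ 0.01 = 99.
Need (7/493) × 3ⁿ ≥ 99, i.e. 3ⁿ ≥ 48807/7.
3⁸ = 6561 falls short of 48807/7 but 3⁹ = 19683 reaches it, so n = 9.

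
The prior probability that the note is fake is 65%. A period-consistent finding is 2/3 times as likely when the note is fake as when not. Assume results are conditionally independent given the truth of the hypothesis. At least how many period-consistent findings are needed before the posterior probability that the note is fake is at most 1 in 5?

5

Prior odds: 0.65 ÷ 0.35 = 13/7.
Likelihood ratio per period-consistent finding = 2/3.
Target odds: 0.2 ÷ 0.8 = 0.25.
Require (2/3)ⁿ ≤ 0.25 ÷ (13/7) = 7/52.
(2/3)⁴ = 16/81 is still above 7/52 but (2/3)⁵ = 32/243 is at or below it, so n = 5.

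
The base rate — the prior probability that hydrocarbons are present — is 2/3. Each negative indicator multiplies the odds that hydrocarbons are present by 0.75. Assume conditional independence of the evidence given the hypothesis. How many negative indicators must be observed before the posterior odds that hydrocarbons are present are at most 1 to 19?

13

Prior odds = (2/3)/(1/3) = 2.
Likelihood ratio per negative indicator = 0.75.
Target odds = 1/19.
Need 2 × 0.75ⁿ ≤ 1/19, i.e. 0.75ⁿ ≤ 1/38.
0.75¹² = 531441/16777216 is still above 1/38 but 0.75¹³ = 1594323/67108864 is at or below it, so n = 13.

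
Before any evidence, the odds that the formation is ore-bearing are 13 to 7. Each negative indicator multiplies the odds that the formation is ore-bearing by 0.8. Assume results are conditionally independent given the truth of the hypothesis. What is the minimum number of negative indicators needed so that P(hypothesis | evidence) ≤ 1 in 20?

Prior odds = 13/7.
Likelihood ratio per negative indicator = 0.8.
Target odds: 0.05 ÷ 0.95 = 1/19.
Need (13/7) × 0.8ⁿ ≤ 1/19, i.e. 0.8ⁿ ≤ 7/247.
0.8¹⁵ ≈0.0351844 is still above 7/247 but 0.8¹⁶ ≈0.0281475 is at or below it, so n = 16.

16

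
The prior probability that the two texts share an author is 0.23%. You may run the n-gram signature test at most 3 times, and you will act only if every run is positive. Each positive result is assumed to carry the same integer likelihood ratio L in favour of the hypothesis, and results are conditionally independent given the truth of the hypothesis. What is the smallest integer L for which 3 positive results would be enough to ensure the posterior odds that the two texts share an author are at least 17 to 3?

Prior odds = 0.0023/0.9977 = 23/9977.
Target odds = 17/3.
Need L³ ≥ 17/3 ÷ (23/9977) = 169609/69.
13³ = 2197 < 169609/69 ≤ 2744 = 14³, so L = 14.

14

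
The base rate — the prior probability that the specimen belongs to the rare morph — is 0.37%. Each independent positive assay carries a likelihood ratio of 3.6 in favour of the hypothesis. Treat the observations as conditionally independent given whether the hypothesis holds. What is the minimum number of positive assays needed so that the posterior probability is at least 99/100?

Prior odds: 0.0037 ÷ 0.9963 = 37/9963.
Likelihood ratio per positive assay = 3.6.
Target posterior odds = 0.99/0.01 = 99.
Require 3.6ⁿ ≥ 99 ÷ (37/9963) = 986337/37.
3.6⁷ = 612220032/78125 falls short of 986337/37 but 3.6⁸ ≈28211.1 reaches it, so n = 8.

8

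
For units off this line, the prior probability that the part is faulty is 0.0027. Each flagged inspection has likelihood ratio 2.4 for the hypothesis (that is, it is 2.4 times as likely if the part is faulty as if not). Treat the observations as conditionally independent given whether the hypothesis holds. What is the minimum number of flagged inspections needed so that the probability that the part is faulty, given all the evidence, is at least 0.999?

15

Prior odds: 0.0027 ÷ 0.9973 = 27/9973.
Likelihood ratio per flagged inspection = 2.4.
Target posterior odds = 0.999/0.001 = 999.
Require 2.4ⁿ ≥ 999 ÷ (27/9973) = 369001.
2.4¹⁴ ≈210357 falls short of 369001 but 2.4¹⁵ ≈504857 reaches it, so n = 15.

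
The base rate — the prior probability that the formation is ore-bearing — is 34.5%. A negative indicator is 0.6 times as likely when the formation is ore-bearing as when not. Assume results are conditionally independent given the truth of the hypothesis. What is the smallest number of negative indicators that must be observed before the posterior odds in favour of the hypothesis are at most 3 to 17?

Prior odds = 0.345/0.655 = 69/131.
Likelihood ratio per negative indicator = 0.6.
Target odds = 3/17.
Need (69/131) × 0.6ⁿ ≤ 3/17, i.e. 0.6ⁿ ≤ 131/391.
0.6² = 0.36 is still above 131/391 but 0.6³ = 0.216 is at or below it, so n = 3.

3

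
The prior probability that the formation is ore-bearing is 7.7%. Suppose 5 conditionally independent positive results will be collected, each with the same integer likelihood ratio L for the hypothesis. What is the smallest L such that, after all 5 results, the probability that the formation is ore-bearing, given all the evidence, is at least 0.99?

5

Prior odds = 0.077/0.923 = 77/923.
Target odds = 0.99/0.01 = 99.
Need L⁵ ≥ 99 ÷ (77/923) = 8307/7.
4⁵ = 1024 < 8307/7 ≤ 3125 = 5⁵, so L = 5.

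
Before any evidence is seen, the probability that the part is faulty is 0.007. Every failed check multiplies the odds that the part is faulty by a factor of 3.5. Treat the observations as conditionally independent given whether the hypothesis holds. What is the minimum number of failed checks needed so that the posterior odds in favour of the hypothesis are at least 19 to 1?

Prior odds: 0.007 ÷ 0.993 = 7/993.
Likelihood ratio per failed check = 3.5.
Target odds = 19.
Require 3.5ⁿ ≥ 19 ÷ (7/993) = 18867/7.
3.5⁶ = 1838.265625 falls short of 18867/7 but 3.5⁷ = 823543/128 reaches it, so n = 7.

7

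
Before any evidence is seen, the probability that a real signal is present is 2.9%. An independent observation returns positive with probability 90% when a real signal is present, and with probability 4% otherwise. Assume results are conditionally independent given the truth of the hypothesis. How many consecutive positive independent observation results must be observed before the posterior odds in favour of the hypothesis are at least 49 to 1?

Prior odds = 0.029/0.971 = 29/971.
Likelihood ratio of a positive result = 0.9/0.04 = 22.5.
Target odds = 49.
Need (29/971) × 22.5ⁿ ≥ 49, i.e. 22.5ⁿ ≥ 47579/29.
22.5² = 506.25 falls short of 47579/29 but 22.5³ = 11390.625 reaches it, so n = 3.

3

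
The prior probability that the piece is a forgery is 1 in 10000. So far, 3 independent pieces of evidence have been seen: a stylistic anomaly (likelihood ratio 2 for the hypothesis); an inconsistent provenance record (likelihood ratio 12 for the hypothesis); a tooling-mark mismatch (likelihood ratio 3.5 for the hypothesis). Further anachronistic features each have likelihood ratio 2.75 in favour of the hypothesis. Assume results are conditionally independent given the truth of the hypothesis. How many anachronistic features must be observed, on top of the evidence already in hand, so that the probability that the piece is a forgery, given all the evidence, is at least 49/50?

Prior odds = 0.0001/0.9999 = 1/9999.
Combined Bayes factor of the evidence already in hand = 2 × 12 × 3.5 = 84.
Odds after that evidence = (1/9999) × 84 = 28/3333.
Target odds = 0.98/0.02 = 49.
Need 2.75ⁿ ≥ 49 ÷ (28/3333) = 5832.75.
2.75⁸ = 214358881/65536 falls short of 5832.75 but 2.75⁹ ≈8994.86 reaches it, so n = 9.

9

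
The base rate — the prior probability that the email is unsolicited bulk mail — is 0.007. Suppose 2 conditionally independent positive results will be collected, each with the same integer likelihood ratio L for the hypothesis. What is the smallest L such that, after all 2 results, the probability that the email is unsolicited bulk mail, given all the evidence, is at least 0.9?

Prior odds = 0.007/0.993 = 7/993.
Target odds = 0.9/0.1 = 9.
Need L² ≥ 9 ÷ (7/993) = 8937/7.
35² = 1225 < 8937/7 ≤ 1296 = 36², so L = 36.

36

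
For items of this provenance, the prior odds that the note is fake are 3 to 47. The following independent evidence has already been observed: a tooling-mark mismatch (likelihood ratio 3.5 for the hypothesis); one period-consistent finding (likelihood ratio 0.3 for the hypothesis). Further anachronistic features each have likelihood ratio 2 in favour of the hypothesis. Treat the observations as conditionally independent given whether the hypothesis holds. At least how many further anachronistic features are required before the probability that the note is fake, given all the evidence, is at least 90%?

8

Prior odds = 3/47.
Combined Bayes factor of the evidence already in hand = 3.5 × 0.3 = 1.05.
Odds after that evidence = (3/47) × 1.05 = 63/940.
Target odds = 0.9/0.1 = 9.
Need 2ⁿ ≥ 9 ÷ (63/940) = 940/7.
2⁷ = 128 falls short of 940/7 but 2⁸ = 256 reaches it, so n = 8.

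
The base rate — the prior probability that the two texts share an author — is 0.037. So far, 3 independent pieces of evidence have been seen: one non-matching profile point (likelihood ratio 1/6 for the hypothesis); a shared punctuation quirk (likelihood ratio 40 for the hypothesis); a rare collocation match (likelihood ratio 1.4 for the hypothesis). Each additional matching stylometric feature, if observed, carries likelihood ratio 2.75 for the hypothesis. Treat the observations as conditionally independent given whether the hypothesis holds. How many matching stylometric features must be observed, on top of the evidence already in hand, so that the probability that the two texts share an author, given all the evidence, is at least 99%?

Prior odds = 0.037/0.963 = 37/963.
Combined Bayes factor of the evidence already in hand = (1/6) × 40 × 1.4 = 28/3.
Odds after that evidence = (37/963) × 28/3 = 1036/2889.
Target odds = 0.99/0.01 = 99.
Need 2.75ⁿ ≥ 99 ÷ (1036/2889) = 286011/1036.
2.75⁵ = 161051/1024 falls short of 286011/1036 but 2.75⁶ = 1771561/4096 reaches it, so n = 6.

6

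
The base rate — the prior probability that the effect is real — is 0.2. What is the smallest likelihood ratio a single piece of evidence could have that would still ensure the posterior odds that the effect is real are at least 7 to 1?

Prior odds = 0.2/0.8 = 0.25.
Target odds = 7.
Required Bayes factor = 7 ÷ 0.25 = 28.

28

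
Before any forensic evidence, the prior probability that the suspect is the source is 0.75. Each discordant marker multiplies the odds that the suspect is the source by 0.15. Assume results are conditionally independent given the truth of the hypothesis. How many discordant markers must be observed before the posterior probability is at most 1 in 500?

Prior odds: 0.75 ÷ 0.25 = 3.
Likelihood ratio per discordant marker = 0.15.
Target odds: 0.002 ÷ 0.998 = 1/499.
Require 0.15ⁿ ≤ 1/499 ÷ 3 = 1/1497.
0.15³ = 0.003375 is still above 1/1497 but 0.15⁴ = 81/160000 is at or below it, so n = 4.

4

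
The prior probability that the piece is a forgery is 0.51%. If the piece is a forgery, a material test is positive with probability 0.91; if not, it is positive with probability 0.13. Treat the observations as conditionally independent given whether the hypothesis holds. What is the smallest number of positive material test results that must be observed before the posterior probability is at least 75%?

4

Prior odds: 0.0051 ÷ 0.9949 = 51/9949.
Likelihood ratio of a positive = 0.91/0.13 = 7.
Target posterior odds = 0.75/0.25 = 3.
Need (51/9949) × 7ⁿ ≥ 3, i.e. 7ⁿ ≥ 9949/17.
7³ = 343 falls short of 9949/17 but 7⁴ = 2401 reaches it, so n = 4.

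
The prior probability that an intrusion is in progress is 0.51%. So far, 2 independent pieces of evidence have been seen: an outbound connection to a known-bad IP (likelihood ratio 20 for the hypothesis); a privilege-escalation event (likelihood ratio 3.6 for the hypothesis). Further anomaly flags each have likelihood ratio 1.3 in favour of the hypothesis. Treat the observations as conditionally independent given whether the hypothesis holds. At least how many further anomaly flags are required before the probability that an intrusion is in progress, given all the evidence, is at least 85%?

11

Prior odds = 0.0051/0.9949 = 51/9949.
Combined Bayes factor of the evidence already in hand = 20 × 3.6 = 72.
Odds after that evidence = (51/9949) × 72 = 3672/9949.
Target odds = 0.85/0.15 = 17/3.
Need 1.3ⁿ ≥ 17/3 ÷ (3672/9949) = 9949/648.
1.3¹⁰ ≈13.7858 falls short of 9949/648 but 1.3¹¹ ≈17.9216 reaches it, so n = 11.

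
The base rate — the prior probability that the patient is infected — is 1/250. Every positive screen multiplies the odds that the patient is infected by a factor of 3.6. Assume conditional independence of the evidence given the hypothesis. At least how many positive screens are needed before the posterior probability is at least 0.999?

10

Prior odds = 0.004/0.996 = 1/249.
Likelihood ratio per positive screen = 3.6.
Target posterior odds = 0.999/0.001 = 999.
Need (1/249) × 3.6ⁿ ≥ 999, i.e. 3.6ⁿ ≥ 248751.
3.6⁹ ≈101560 falls short of 248751 but 3.6¹⁰ ≈365616 reaches it, so n = 10.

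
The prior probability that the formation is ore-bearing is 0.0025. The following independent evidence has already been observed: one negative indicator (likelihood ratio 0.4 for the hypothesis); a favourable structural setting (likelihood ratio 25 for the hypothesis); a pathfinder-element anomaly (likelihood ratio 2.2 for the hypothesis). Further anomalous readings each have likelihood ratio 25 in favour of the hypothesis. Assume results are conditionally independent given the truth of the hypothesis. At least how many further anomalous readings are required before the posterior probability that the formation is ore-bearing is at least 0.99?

3

Prior odds = 0.0025/0.9975 = 1/399.
Combined Bayes factor of the evidence already in hand = 0.4 × 25 × 2.2 = 22.
Odds after that evidence = (1/399) × 22 = 22/399.
Target odds = 0.99/0.01 = 99.
Need 25ⁿ ≥ 99 ÷ (22/399) = 1795.5.
25² = 625 falls short of 1795.5 but 25³ = 15625 reaches it, so n = 3.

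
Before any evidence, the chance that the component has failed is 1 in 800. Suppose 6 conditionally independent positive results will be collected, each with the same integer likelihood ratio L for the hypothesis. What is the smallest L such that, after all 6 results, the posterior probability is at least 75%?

Prior odds = 0.00125/0.99875 = 1/799.
Target odds = 0.75/0.25 = 3.
Need L⁶ ≥ 3 ÷ (1/799) = 2397.
3⁶ = 729 < 2397 ≤ 4096 = 4⁶, so L = 4.

4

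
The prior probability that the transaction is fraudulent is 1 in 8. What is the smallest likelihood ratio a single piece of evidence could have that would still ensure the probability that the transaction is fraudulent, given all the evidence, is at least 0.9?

Prior odds = 0.125/0.875 = 1/7.
Target odds = 0.9/0.1 = 9.
Required Bayes factor = 9 ÷ (1/7) = 63.

63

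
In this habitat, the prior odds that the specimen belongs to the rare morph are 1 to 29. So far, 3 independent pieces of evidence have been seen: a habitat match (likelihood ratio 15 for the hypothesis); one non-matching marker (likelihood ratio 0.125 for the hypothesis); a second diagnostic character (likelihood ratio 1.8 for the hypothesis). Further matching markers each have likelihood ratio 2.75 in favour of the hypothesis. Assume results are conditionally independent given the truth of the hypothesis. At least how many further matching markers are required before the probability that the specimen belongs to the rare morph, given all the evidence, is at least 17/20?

4

Prior odds = 1/29.
Combined Bayes factor of the evidence already in hand = 15 × 0.125 × 1.8 = 3.375.
Odds after that evidence = (1/29) × 3.375 = 27/232.
Target odds = 0.85/0.15 = 17/3.
Need 2.75ⁿ ≥ 17/3 ÷ (27/232) = 3944/81.
2.75³ = 20.796875 falls short of 3944/81 but 2.75⁴ = 57.19140625 reaches it, so n = 4.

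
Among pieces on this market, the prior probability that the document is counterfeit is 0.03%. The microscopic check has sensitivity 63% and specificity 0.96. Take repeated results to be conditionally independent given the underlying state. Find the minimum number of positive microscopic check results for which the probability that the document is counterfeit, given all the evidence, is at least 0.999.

Prior odds: 0.0003 ÷ 0.9997 = 3/9997.
False-positive rate = 1 − 0.96 = 0.04; likelihood ratio of a positive = 0.63/0.04 = 15.75.
Target posterior odds = 0.999/0.001 = 999.
Need (3/9997) × 15.75ⁿ ≥ 999, i.e. 15.75ⁿ ≥ 3329001.
15.75⁵ = 992436543/1024 falls short of 3329001 but 15.75⁶ ≈1.52645e+07 reaches it, so n = 6.

6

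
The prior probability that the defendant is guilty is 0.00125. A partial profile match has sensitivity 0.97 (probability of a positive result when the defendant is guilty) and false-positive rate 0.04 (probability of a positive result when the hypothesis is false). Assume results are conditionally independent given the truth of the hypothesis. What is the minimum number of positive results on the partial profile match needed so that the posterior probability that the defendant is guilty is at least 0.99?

4

Prior odds = 0.00125/0.99875 = 1/799.
Likelihood ratio of a positive result = 0.97/0.04 = 24.25.
Target posterior odds = 0.99/0.01 = 99.
Need (1/799) × 24.25ⁿ ≥ 99, i.e. 24.25ⁿ ≥ 79101.
24.25³ = 912673/64 falls short of 79101 but 24.25⁴ = 88529281/256 reaches it, so n = 4.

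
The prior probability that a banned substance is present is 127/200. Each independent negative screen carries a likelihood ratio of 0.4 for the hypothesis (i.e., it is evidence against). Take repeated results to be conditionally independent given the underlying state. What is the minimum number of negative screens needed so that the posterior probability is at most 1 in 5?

3

Prior odds = 0.635/0.365 = 127/73.
Likelihood ratio per negative screen = 0.4.
Target odds: 0.2 ÷ 0.8 = 0.25.
Need (127/73) × 0.4ⁿ ≤ 0.25, i.e. 0.4ⁿ ≤ 73/508.
0.4² = 0.16 is still above 73/508 but 0.4³ = 0.064 is at or below it, so n = 3.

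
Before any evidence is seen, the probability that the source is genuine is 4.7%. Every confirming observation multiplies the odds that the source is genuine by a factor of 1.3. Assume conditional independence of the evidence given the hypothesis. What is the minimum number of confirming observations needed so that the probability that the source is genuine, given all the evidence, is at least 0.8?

Prior odds: 0.047 ÷ 0.953 = 47/953.
Likelihood ratio per confirming observation = 1.3.
Target odds: 0.8 ÷ 0.2 = 4.
Need (47/953) × 1.3ⁿ ≥ 4, i.e. 1.3ⁿ ≥ 3812/47.
1.3¹⁶ ≈66.5417 falls short of 3812/47 but 1.3¹⁷ ≈86.5042 reaches it, so n = 17.

17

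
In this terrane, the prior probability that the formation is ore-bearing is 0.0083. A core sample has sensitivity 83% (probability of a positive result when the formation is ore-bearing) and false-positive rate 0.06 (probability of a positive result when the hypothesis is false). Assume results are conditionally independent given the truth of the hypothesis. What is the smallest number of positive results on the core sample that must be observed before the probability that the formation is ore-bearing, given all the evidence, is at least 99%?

Prior odds: 0.0083 ÷ 0.9917 = 83/9917.
Likelihood ratio of a positive result = 0.83/0.06 = 83/6.
Target posterior odds = 0.99/0.01 = 99.
Need (83/9917) × (83/6)ⁿ ≥ 99, i.e. (83/6)ⁿ ≥ 981783/83.
(83/6)³ = 571787/216 falls short of 981783/83 but (83/6)⁴ = 47458321/1296 reaches it, so n = 4.

4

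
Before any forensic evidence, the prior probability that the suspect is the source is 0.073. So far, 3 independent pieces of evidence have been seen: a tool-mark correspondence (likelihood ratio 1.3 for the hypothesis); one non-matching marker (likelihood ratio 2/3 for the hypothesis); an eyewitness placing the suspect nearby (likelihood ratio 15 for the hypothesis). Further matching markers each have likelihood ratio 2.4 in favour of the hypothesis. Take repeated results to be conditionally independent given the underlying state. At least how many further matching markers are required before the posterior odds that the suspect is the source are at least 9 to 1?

3

Prior odds = 0.073/0.927 = 73/927.
Combined Bayes factor of the evidence already in hand = 1.3 × (2/3) × 15 = 13.
Odds after that evidence = (73/927) × 13 = 949/927.
Target odds = 9.
Need 2.4ⁿ ≥ 9 ÷ (949/927) = 8343/949.
2.4² = 5.76 falls short of 8343/949 but 2.4³ = 13.824 reaches it, so n = 3.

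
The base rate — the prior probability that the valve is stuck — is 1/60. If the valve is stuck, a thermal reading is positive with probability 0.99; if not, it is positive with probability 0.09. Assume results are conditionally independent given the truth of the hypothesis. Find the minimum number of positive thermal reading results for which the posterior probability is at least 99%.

Prior odds = (1/60)/(59/60) = 1/59.
Likelihood ratio of a positive = 0.99/0.09 = 11.
Target odds: 0.99 ÷ 0.01 = 99.
Need (1/59) × 11ⁿ ≥ 99, i.e. 11ⁿ ≥ 5841.
11³ = 1331 falls short of 5841 but 11⁴ = 14641 reaches it, so n = 4.

4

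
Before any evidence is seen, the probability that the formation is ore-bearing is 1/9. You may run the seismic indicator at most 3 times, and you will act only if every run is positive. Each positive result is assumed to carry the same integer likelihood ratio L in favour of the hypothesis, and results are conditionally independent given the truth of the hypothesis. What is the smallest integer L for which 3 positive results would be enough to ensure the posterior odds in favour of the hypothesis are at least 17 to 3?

4

Prior odds = (1/9)/(8/9) = 0.125.
Target odds = 17/3.
Need L³ ≥ 17/3 ÷ 0.125 = 136/3.
3³ = 27 < 136/3 ≤ 64 = 4³, so L = 4.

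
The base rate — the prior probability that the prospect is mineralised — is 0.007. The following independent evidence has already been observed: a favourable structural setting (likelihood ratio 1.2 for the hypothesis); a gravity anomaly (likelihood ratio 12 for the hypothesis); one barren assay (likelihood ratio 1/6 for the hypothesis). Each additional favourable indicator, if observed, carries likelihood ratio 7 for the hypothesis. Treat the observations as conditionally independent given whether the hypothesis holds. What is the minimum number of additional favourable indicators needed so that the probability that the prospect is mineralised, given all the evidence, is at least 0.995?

Prior odds = 0.007/0.993 = 7/993.
Combined Bayes factor of the evidence already in hand = 1.2 × 12 × (1/6) = 2.4.
Odds after that evidence = (7/993) × 2.4 = 28/1655.
Target odds = 0.995/0.005 = 199.
Need 7ⁿ ≥ 199 ÷ (28/1655) = 329345/28.
7⁴ = 2401 falls short of 329345/28 but 7⁵ = 16807 reaches it, so n = 5.

5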